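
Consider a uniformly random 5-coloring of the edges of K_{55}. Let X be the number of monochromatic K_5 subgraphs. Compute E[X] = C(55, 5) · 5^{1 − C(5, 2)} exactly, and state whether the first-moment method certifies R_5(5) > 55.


E[X] = C(55, 5) · 5^{1 − 10} = 3478761 · 5^{−9} = 3478761/1953125.
As a reduced fraction: E[X] = 3478761/1953125 ≈ 1.781126.
Is E[X] < 1? NO.
Since E[X] ≥ 1, the first-moment bound is inconclusive at n = 55; it does NOT by itself certify R_5(5) > 55.

E[X] = 3478761/1953125 ≈ 1.781126; E[X] ≥ 1; first-moment method inconclusive here.


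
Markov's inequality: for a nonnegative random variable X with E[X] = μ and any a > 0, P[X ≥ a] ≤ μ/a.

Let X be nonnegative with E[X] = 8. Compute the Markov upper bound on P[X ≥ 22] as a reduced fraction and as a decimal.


μ = E[X] = 8, a = 22.
Markov: P[X ≥ 22] ≤ μ/a = (8)/22 = 4/11.
Numerically: ≈ 0.36364.
(Since a = 22 > μ = 8.00000, the bound 4/11 is < 1 and informative.)

P[X ≥ 22] ≤ 4/11 ≈ 0.36364.


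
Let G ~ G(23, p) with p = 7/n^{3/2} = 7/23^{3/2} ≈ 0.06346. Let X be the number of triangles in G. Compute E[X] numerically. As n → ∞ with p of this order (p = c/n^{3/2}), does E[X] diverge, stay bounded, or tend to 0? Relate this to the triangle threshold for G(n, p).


Number of potential triangles: C(23, 3) = 1771.
Each occurs with probability p³ ≈ (0.06346)³ ≈ 2.555753e-04.
By linearity: E[X] = C(23, 3)·p³ ≈ 1771 · 2.555753e-04 ≈ 0.4526.
Since α = 3/2 > 1, p = c/n^{3/2} = o(1/n) is below the triangle threshold p ~ 1/n. Asymptotically E[X] ~ (c³/6)·n^{3(1−α)} = (7³/6)·n^{-1.5} → 0, so by Markov's inequality G has no triangles w.h.p.

E[X] ≈ 0.4526; in regime p = Θ(1/n^{3/2}) E[X] tends to 0 (below the triangle threshold p ~ 1/n).


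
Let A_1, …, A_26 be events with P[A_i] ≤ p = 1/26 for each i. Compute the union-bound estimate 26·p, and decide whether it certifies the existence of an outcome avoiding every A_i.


Union bound: P[∪_{i=1}^{26} A_i] ≤ Σ_i P[A_i] ≤ 26·p = 26·(1/26) = 1.
Numerically: 1 ≈ 1.0000.
Is 1 < 1? NO.
Since the bound 1 is ≥ 1, the union bound is uninformative here; it does NOT by itself certify existence.

26·p = 1 ≈ 1.0000; existence NOT certified by the union bound.


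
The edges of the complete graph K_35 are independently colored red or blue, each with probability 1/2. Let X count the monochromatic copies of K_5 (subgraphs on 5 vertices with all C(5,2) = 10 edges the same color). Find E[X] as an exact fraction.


Let X = Σ_S X_S over the C(35, 5) = 324632 subsets S of size 5, where X_S = 1 if the K_5 on S is monochromatic.
For a fixed S, the K_5 on S has C(5, 2) = 10 edges. P[all 10 edges red] = (1/2)^10, and likewise for blue, so P[monochromatic] = 2·(1/2)^10 = 2^{1 − 10} = 1/512.
By linearity of expectation: E[X] = C(35, 5) · 2^{1 − 10} = 324632 · 1/512 = 40579/64.
Numerically: E[X] ≈ 634.047.

E[X] = C(35,5)·2^(1−C(5,2)) = 40579/64 ≈ 634.047.


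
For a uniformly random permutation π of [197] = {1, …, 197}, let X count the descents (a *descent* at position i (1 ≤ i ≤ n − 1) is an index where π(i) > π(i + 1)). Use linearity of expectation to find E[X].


Write X = Σ X_I over i = 1, …, 196, with X_I the indicator of one descent.
There are 196 indicators.
For each fixed i, the pair (π(i), π(i+1)) is a uniformly random ordered pair of distinct values from {1, …, 197}; by symmetry P[π(i) > π(i+1)] = 1/2.
By linearity: E[X] = 196 · (1/2) = (197 − 1) · (1/2) = 98 ≈ 98.000000.

E[X] = 98 = 98.000000.


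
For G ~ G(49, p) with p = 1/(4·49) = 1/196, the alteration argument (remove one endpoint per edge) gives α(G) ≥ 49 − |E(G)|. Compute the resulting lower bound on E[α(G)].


E[|E(G)|] = C(49, 2)·p = 1176 · (1/196) = 6.
E[α(G)] ≥ n − E[|E(G)|] = 49 − 6 = 43.
Numerically: ≈ 43.0000.
(This is only a lower bound; the true E[α(G)] may be larger.)

E[α(G)] ≥ 43 ≈ 43.0000.


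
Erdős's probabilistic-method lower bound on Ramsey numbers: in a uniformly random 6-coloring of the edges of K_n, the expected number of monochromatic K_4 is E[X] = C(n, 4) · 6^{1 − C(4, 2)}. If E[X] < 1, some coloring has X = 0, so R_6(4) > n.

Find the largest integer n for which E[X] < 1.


We need C(n, 4) · 6^{1 − 6} < 1, i.e. C(n, 4) < 6^{6 − 1} = 7776.
Check values of n near the boundary:
  n = 20: C(20, 4) = 4845; 4845 < 7776? YES
  n = 21: C(21, 4) = 5985; 5985 < 7776? YES
  n = 22: C(22, 4) = 7315; 7315 < 7776? YES
  n = 23: C(23, 4) = 8855; 8855 < 7776? NO
  n = 24: C(24, 4) = 10626; 10626 < 7776? NO
  n = 25: C(25, 4) = 12650; 12650 < 7776? NO
The largest n with C(n, 4) < 7776 is n = 22 (where E[X] = 7315/7776 ≈ 0.940715). Hence R_6(4) > 22, i.e. R_6(4) ≥ 23.

Largest n = 22; hence R_6(4) > 22.


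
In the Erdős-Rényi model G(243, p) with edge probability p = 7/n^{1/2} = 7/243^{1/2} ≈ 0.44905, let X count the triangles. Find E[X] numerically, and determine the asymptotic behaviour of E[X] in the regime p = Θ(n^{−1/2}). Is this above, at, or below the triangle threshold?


Number of potential triangles: C(243, 3) = 2362041.
Each occurs with probability p³ ≈ (0.44905)³ ≈ 9.05492192e-02.
By linearity: E[X] = C(243, 3)·p³ ≈ 2362041 · 9.05492192e-02 ≈ 213880.968205.
Since α = 1/2 < 1, p = c/n^{1/2} ≫ 1/n is above the triangle threshold p ~ 1/n. Asymptotically E[X] ~ (c³/6)·n^{3(1−α)} = (7³/6)·n^{1.5} → ∞; triangles are abundant w.h.p.

E[X] ≈ 213880.968205; in regime p = Θ(1/n^{1/2}) E[X] diverges (above the triangle threshold p ~ 1/n).


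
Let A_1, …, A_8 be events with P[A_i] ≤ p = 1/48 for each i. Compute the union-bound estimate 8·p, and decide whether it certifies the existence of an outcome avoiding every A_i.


Union bound: P[∪_{i=1}^{8} A_i] ≤ Σ_i P[A_i] ≤ 8·p = 8·(1/48) = 1/6.
Numerically: 1/6 ≈ 0.167.
Is 1/6 < 1? YES.
Since P[∪ A_i] ≤ 1/6 < 1, the complement has P[∩ A_i^c] ≥ 1 − 1/6 = 5/6 > 0, so some outcome avoids every A_i.

8·p = 1/6 ≈ 0.167; existence CERTIFIED by the union bound.


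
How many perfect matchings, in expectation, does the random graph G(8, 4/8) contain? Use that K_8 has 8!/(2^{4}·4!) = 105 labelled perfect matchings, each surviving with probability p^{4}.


K_8 has 8!/(2^{4}·4!) = 105 labelled perfect matchings.
For each such perfect matching H, let X_H = 1 if all 4 edges of H are present in G. Then P[X_H = 1] = p^{4} = (1/2)^{4} = 1/16.
By linearity: E[X] = Σ_H E[X_H] = 105 · p^{4} = 105 · 1/16 = 105/16.
Numerically: E[X] ≈ 6.56.

E[X] = 105 · (1/2)^{4} = 105/16 ≈ 6.56.


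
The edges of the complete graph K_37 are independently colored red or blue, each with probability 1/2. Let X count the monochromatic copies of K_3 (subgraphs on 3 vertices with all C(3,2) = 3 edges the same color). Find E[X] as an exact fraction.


Let X = Σ_S X_S over the C(37, 3) = 7770 subsets S of size 3, where X_S = 1 if the K_3 on S is monochromatic.
For a fixed S, the K_3 on S has C(3, 2) = 3 edges. P[all 3 edges red] = (1/2)^3, and likewise for blue, so P[monochromatic] = 2·(1/2)^3 = 2^{1 − 3} = 1/4.
By linearity of expectation: E[X] = C(37, 3) · 2^{1 − 3} = 7770 · 1/4 = 3885/2.
Numerically: E[X] ≈ 1942.50000.

E[X] = C(37,3)·2^(1−C(3,2)) = 3885/2 ≈ 1942.50000.


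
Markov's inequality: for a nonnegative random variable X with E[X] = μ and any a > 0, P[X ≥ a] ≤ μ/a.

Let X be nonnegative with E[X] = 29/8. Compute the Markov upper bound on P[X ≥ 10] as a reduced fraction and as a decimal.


μ = E[X] = 29/8, a = 10.
Markov: P[X ≥ 10] ≤ μ/a = (29/8)/10 = 29/80.
Numerically: ≈ 0.362500.
(Since a = 10 > μ = 3.625000, the bound 29/80 is < 1 and informative.)

P[X ≥ 10] ≤ 29/80 ≈ 0.362500.


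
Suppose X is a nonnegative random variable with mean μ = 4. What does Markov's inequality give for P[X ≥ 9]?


μ = E[X] = 4, a = 9.
Markov: P[X ≥ 9] ≤ μ/a = (4)/9 = 4/9.
Numerically: ≈ 0.444444.
(Since a = 9 > μ = 4.000000, the bound 4/9 is < 1 and informative.)

P[X ≥ 9] ≤ 4/9 ≈ 0.444444.


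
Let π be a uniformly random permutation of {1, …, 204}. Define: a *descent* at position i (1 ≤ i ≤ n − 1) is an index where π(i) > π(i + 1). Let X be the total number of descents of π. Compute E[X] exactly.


Write X = Σ X_I over i = 1, …, 203, with X_I the indicator of one descent.
There are 203 indicators.
For each fixed i, the pair (π(i), π(i+1)) is a uniformly random ordered pair of distinct values from {1, …, 204}; by symmetry P[π(i) > π(i+1)] = 1/2.
By linearity: E[X] = 203 · (1/2) = (204 − 1) · (1/2) = 203/2 ≈ 101.50000.

E[X] = 203/2 = 101.50000.


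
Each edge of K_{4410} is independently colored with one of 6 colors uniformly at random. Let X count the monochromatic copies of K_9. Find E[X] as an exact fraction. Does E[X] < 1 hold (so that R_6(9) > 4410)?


E[X] = C(4410, 9) · 6^{1 − 36} = 1724394906266704102180823710 · 6^{−35} = 1724394906266704102180823710/1719070799748422591028658176.
As a reduced fraction: E[X] = 862197453133352051090411855/859535399874211295514329088 ≈ 1.0031.
Is E[X] < 1? NO.
Since E[X] ≥ 1, the first-moment bound is inconclusive at n = 4410; it does NOT by itself certify R_6(9) > 4410.

E[X] = 862197453133352051090411855/859535399874211295514329088 ≈ 1.0031; E[X] ≥ 1; first-moment method inconclusive here.


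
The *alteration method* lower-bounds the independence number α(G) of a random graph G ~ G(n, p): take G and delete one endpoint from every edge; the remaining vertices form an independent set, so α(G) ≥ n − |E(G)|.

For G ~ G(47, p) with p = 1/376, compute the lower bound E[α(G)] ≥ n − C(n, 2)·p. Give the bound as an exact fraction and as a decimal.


E[|E(G)|] = C(47, 2)·p = 1081 · (1/376) = 23/8.
E[α(G)] ≥ n − E[|E(G)|] = 47 − 23/8 = 353/8.
Numerically: ≈ 44.125000.
(This is only a lower bound; the true E[α(G)] may be larger.)

E[α(G)] ≥ 353/8 ≈ 44.125000.


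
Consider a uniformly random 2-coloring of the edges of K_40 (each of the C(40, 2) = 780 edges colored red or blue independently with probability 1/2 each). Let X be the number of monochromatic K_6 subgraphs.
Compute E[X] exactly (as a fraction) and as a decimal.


Let X = Σ_S X_S over the C(40, 6) = 3838380 subsets S of size 6, where X_S = 1 if the K_6 on S is monochromatic.
For a fixed S, the K_6 on S has C(6, 2) = 15 edges. P[all 15 edges red] = (1/2)^15, and likewise for blue, so P[monochromatic] = 2·(1/2)^15 = 2^{1 − 15} = 1/16384.
By linearity: E[X] = C(40, 6) · 2^{1 − 15} = 3838380 · 1/16384 = 959595/4096.
Numerically: E[X] ≈ 234.276123.

E[X] = C(40,6)·2^(1−C(6,2)) = 959595/4096 ≈ 234.276123.


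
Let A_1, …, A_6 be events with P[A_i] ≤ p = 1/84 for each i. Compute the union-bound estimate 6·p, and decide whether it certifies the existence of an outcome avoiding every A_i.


Union bound: P[∪_{i=1}^{6} A_i] ≤ Σ_i P[A_i] ≤ 6·p = 6·(1/84) = 1/14.
Numerically: 1/14 ≈ 0.071.
Is 1/14 < 1? YES.
Since P[∪ A_i] ≤ 1/14 < 1, the complement has P[∩ A_i^c] ≥ 1 − 1/14 = 13/14 > 0, so some outcome avoids every A_i.

6·p = 1/14 ≈ 0.071; existence CERTIFIED by the union bound.


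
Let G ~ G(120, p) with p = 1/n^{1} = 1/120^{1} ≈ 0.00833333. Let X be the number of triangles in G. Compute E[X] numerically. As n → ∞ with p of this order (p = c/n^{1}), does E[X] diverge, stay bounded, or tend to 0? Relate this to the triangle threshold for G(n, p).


Number of potential triangles: C(120, 3) = 280840.
Each occurs with probability p³ ≈ (0.00833333)³ ≈ 5.78703704e-07.
By linearity: E[X] = C(120, 3)·p³ ≈ 280840 · 5.78703704e-07 ≈ 0.162523.
Here α = 1, so p = 1/n is exactly at the triangle threshold p ~ 1/n. Asymptotically E[X] → c³/6 = 1³/6 = 1/6 ≈ 0.166667, a bounded constant. In this regime the triangle count is asymptotically Poisson(c³/6).

E[X] ≈ 0.162523; in regime p = Θ(1/n^{1}) E[X] stays bounded (at the triangle threshold p ~ 1/n).


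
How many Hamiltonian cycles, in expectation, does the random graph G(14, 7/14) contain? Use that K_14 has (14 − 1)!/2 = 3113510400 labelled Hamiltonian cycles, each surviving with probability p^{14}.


K_14 has (14 − 1)!/2 = 3113510400 labelled Hamiltonian cycles.
For each such Hamiltonian cycle H, let X_H = 1 if all 14 edges of H are present in G. Then P[X_H = 1] = p^{14} = (1/2)^{14} = 1/16384.
Summing the indicators: E[X] = Σ_H E[X_H] = 3113510400 · p^{14} = 3113510400 · 1/16384 = 6081075/32.
Numerically: E[X] ≈ 1.9e+05.

E[X] = 3113510400 · (1/2)^{14} = 6081075/32 ≈ 1.9e+05.


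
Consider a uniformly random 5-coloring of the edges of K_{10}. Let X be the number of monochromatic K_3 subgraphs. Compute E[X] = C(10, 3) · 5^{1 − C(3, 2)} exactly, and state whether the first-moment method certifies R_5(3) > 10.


E[X] = C(10, 3) · 5^{1 − 3} = 120 · 5^{−2} = 120/25.
As a reduced fraction: E[X] = 24/5 ≈ 4.800.
Is E[X] < 1? NO.
Since E[X] ≥ 1, the first-moment bound is inconclusive at n = 10; it does NOT by itself certify R_5(3) > 10.

E[X] = 24/5 ≈ 4.800; E[X] ≥ 1; first-moment method inconclusive here.


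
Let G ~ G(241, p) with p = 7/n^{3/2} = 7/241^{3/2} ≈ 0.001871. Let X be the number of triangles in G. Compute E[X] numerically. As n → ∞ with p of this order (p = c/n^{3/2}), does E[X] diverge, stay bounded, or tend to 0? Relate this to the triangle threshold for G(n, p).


Number of potential triangles: C(241, 3) = 2303960.
Each occurs with probability p³ ≈ (0.001871)³ ≈ 6.549640e-09.
By linearity: E[X] = C(241, 3)·p³ ≈ 2303960 · 6.549640e-09 ≈ 0.0151.
Since α = 3/2 > 1, p = c/n^{3/2} = o(1/n) is below the triangle threshold p ~ 1/n. Asymptotically E[X] ~ (c³/6)·n^{3(1−α)} = (7³/6)·n^{-1.5} → 0, so by Markov's inequality G has no triangles w.h.p.

E[X] ≈ 0.0151; in regime p = Θ(1/n^{3/2}) E[X] tends to 0 (below the triangle threshold p ~ 1/n).


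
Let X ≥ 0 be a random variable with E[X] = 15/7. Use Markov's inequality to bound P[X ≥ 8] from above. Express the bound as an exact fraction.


μ = E[X] = 15/7, a = 8.
Markov: P[X ≥ 8] ≤ μ/a = (15/7)/8 = 15/56.
Numerically: ≈ 0.2679.
(Since a = 8 > μ = 2.1429, the bound 15/56 is < 1 and informative.)

P[X ≥ 8] ≤ 15/56 ≈ 0.2679.


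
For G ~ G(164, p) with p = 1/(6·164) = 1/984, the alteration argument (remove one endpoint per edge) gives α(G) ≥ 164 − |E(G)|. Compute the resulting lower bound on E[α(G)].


E[|E(G)|] = C(164, 2)·p = 13366 · (1/984) = 163/12.
E[α(G)] ≥ n − E[|E(G)|] = 164 − 163/12 = 1805/12.
Numerically: ≈ 150.4167.
(This is only a lower bound; the true E[α(G)] may be larger.)

E[α(G)] ≥ 1805/12 ≈ 150.4167.


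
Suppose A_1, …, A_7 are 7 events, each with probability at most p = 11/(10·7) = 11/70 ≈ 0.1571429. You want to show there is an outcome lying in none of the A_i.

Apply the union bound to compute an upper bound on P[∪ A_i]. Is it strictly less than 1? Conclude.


Union bound: P[∪_{i=1}^{7} A_i] ≤ Σ_i P[A_i] ≤ 7·p = 7·(11/70) = 11/10.
Numerically: 11/10 ≈ 1.1000000.
Is 11/10 < 1? NO.
Since the bound 11/10 is ≥ 1, the union bound is uninformative here; it does NOT by itself certify existence.

7·p = 11/10 ≈ 1.1000000; existence NOT certified by the union bound.


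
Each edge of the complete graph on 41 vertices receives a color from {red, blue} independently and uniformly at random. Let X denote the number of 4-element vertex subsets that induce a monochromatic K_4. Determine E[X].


Let X = Σ_S X_S over the C(41, 4) = 101270 subsets S of size 4, where X_S = 1 if the K_4 on S is monochromatic.
For a fixed S, the K_4 on S has C(4, 2) = 6 edges. P[all 6 edges red] = (1/2)^6, and likewise for blue, so P[monochromatic] = 2·(1/2)^6 = 2^{1 − 6} = 1/32.
By linearity: E[X] = C(41, 4) · 2^{1 − 6} = 101270 · 1/32 = 50635/16.
Numerically: E[X] ≈ 3164.688.

E[X] = C(41,4)·2^(1−C(4,2)) = 50635/16 ≈ 3164.688.


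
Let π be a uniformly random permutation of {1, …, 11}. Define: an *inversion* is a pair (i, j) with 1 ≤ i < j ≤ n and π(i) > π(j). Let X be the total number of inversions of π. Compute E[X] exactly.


Write X = Σ X_I over the C(11, 2) = 55 pairs i < j, with X_I the indicator of one inversion.
There are 55 indicators.
For each fixed pair i < j, the values π(i) and π(j) are two distinct elements of {1, …, 11} in uniformly random order; by symmetry P[π(i) > π(j)] = 1/2.
By linearity: E[X] = 55 · (1/2) = C(11, 2) · (1/2) = 55/2 = 55/2 ≈ 27.500000.

E[X] = 55/2 = 27.500000.


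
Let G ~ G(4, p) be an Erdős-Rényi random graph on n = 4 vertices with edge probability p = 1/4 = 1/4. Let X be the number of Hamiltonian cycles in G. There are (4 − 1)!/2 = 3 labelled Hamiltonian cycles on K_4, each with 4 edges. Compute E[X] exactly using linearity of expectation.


K_4 has (4 − 1)!/2 = 3 labelled Hamiltonian cycles.
For each such Hamiltonian cycle H, let X_H = 1 if all 4 edges of H are present in G. Then P[X_H = 1] = p^{4} = (1/4)^{4} = 1/256.
Summing the indicators: E[X] = Σ_H E[X_H] = 3 · p^{4} = 3 · 1/256 = 3/256.
Numerically: E[X] ≈ 0.01172.

E[X] = 3 · (1/4)^{4} = 3/256 ≈ 0.01172.


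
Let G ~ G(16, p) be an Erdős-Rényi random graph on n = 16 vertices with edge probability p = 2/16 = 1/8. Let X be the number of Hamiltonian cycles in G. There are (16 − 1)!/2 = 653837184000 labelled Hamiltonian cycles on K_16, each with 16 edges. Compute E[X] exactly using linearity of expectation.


K_16 has (16 − 1)!/2 = 653837184000 labelled Hamiltonian cycles.
For each such Hamiltonian cycle H, let X_H = 1 if all 16 edges of H are present in G. Then P[X_H = 1] = p^{16} = (1/8)^{16} = 1/281474976710656.
Summing the indicators: E[X] = Σ_H E[X_H] = 653837184000 · p^{16} = 653837184000 · 1/281474976710656 = 638512875/274877906944.
Numerically: E[X] ≈ 0.002323.

E[X] = 653837184000 · (1/8)^{16} = 638512875/274877906944 ≈ 0.002323.


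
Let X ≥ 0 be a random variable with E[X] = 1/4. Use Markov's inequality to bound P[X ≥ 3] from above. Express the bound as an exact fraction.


μ = E[X] = 1/4, a = 3.
Markov: P[X ≥ 3] ≤ μ/a = (1/4)/3 = 1/12.
Numerically: ≈ 0.0833.
(Since a = 3 > μ = 0.2500, the bound 1/12 is < 1 and informative.)

P[X ≥ 3] ≤ 1/12 ≈ 0.0833.


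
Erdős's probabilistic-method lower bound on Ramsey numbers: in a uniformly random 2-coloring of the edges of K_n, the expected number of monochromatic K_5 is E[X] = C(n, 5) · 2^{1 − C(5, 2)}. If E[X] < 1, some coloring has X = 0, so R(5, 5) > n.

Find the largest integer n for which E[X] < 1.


We need C(n, 5) · 2^{1 − 10} < 1, i.e. C(n, 5) < 2^{10 − 1} = 512.
Check values of n near the boundary:
  n = 9: C(9, 5) = 126; 126 < 512? YES
  n = 10: C(10, 5) = 252; 252 < 512? YES
  n = 11: C(11, 5) = 462; 462 < 512? YES
  n = 12: C(12, 5) = 792; 792 < 512? NO
The largest n with C(n, 5) < 512 is n = 11 (where E[X] = 231/256 ≈ 0.902344). Hence R(5, 5) > 11, i.e. R(5, 5) ≥ 12.

Largest n = 11; hence R(5, 5) > 11.


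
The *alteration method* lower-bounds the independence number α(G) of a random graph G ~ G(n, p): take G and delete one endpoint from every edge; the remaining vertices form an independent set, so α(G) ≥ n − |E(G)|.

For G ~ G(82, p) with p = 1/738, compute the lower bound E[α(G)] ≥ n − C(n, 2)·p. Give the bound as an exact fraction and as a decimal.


E[|E(G)|] = C(82, 2)·p = 3321 · (1/738) = 9/2.
E[α(G)] ≥ n − E[|E(G)|] = 82 − 9/2 = 155/2.
Numerically: ≈ 77.500.
(This is only a lower bound; the true E[α(G)] may be larger.)

E[α(G)] ≥ 155/2 ≈ 77.500.


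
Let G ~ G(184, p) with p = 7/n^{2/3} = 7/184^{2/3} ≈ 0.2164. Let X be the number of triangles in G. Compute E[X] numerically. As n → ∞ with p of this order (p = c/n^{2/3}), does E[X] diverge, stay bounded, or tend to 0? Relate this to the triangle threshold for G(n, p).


Number of potential triangles: C(184, 3) = 1021384.
Each occurs with probability p³ ≈ (0.2164)³ ≈ 1.013114e-02.
By linearity: E[X] = C(184, 3)·p³ ≈ 1021384 · 1.013114e-02 ≈ 10347.7880.
Since α = 2/3 < 1, p = c/n^{2/3} ≫ 1/n is above the triangle threshold p ~ 1/n. Asymptotically E[X] ~ (c³/6)·n^{3(1−α)} = (7³/6)·n^{1} → ∞; triangles are abundant w.h.p.

E[X] ≈ 10347.7880; in regime p = Θ(1/n^{2/3}) E[X] diverges (above the triangle threshold p ~ 1/n).


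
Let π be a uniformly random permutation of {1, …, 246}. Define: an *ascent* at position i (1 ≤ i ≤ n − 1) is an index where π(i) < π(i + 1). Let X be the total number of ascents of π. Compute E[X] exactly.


Write X = Σ X_I over i = 1, …, 245, with X_I the indicator of one ascent.
There are 245 indicators.
For each fixed i, the pair (π(i), π(i+1)) is a uniformly random ordered pair of distinct values from {1, …, 246}; by symmetry P[π(i) < π(i+1)] = 1/2.
By linearity: E[X] = 245 · (1/2) = (246 − 1) · (1/2) = 245/2 ≈ 122.500000.

E[X] = 245/2 = 122.500000.


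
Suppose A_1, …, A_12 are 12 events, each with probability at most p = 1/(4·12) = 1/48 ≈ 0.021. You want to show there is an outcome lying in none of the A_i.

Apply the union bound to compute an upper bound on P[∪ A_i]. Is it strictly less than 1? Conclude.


Union bound: P[∪_{i=1}^{12} A_i] ≤ Σ_i P[A_i] ≤ 12·p = 12·(1/48) = 1/4.
Numerically: 1/4 ≈ 0.250.
Is 1/4 < 1? YES.
Since P[∪ A_i] ≤ 1/4 < 1, the complement has P[∩ A_i^c] ≥ 1 − 1/4 = 3/4 > 0, so some outcome avoids every A_i.

12·p = 1/4 ≈ 0.250; existence CERTIFIED by the union bound.


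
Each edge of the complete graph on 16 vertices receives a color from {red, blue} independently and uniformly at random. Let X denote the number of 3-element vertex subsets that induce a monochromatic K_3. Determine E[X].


Let X = Σ_S X_S over the C(16, 3) = 560 subsets S of size 3, where X_S = 1 if the K_3 on S is monochromatic.
For a fixed S, the K_3 on S has C(3, 2) = 3 edges. P[all 3 edges red] = (1/2)^3, and likewise for blue, so P[monochromatic] = 2·(1/2)^3 = 2^{1 − 3} = 1/4.
By linearity: E[X] = C(16, 3) · 2^{1 − 3} = 560 · 1/4 = 140.
Numerically: E[X] ≈ 140.000.

E[X] = C(16,3)·2^(1−C(3,2)) = 140 ≈ 140.000.


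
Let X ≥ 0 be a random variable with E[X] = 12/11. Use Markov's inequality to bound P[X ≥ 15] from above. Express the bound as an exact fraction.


μ = E[X] = 12/11, a = 15.
Markov: P[X ≥ 15] ≤ μ/a = (12/11)/15 = 4/55.
Numerically: ≈ 0.07273.
(Since a = 15 > μ = 1.09091, the bound 4/55 is < 1 and informative.)

P[X ≥ 15] ≤ 4/55 ≈ 0.07273.


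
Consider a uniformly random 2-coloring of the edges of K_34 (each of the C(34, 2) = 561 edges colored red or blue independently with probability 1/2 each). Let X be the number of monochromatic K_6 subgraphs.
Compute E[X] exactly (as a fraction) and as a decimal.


Let X = Σ_S X_S over the C(34, 6) = 1344904 subsets S of size 6, where X_S = 1 if the K_6 on S is monochromatic.
For a fixed S, the K_6 on S has C(6, 2) = 15 edges. P[all 15 edges red] = (1/2)^15, and likewise for blue, so P[monochromatic] = 2·(1/2)^15 = 2^{1 − 15} = 1/16384.
By linearity: E[X] = C(34, 6) · 2^{1 − 15} = 1344904 · 1/16384 = 168113/2048.
Numerically: E[X] ≈ 82.086.

E[X] = C(34,6)·2^(1−C(6,2)) = 168113/2048 ≈ 82.086.


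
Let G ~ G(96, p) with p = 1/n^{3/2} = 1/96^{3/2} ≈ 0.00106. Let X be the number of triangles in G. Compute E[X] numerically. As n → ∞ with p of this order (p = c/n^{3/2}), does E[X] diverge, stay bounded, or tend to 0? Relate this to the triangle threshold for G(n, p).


Number of potential triangles: C(96, 3) = 142880.
Each occurs with probability p³ ≈ (0.00106)³ ≈ 1.20165e-09.
By linearity: E[X] = C(96, 3)·p³ ≈ 142880 · 1.20165e-09 ≈ 0.000.
Since α = 3/2 > 1, p = c/n^{3/2} = o(1/n) is below the triangle threshold p ~ 1/n. Asymptotically E[X] ~ (c³/6)·n^{3(1−α)} = (1³/6)·n^{-1.5} → 0, so by Markov's inequality G has no triangles w.h.p.

E[X] ≈ 0.000; in regime p = Θ(1/n^{3/2}) E[X] tends to 0 (below the triangle threshold p ~ 1/n).


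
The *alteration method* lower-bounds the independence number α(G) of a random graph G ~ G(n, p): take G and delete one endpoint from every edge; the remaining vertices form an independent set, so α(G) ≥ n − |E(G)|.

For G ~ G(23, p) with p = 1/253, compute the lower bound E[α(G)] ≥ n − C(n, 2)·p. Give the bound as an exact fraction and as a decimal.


E[|E(G)|] = C(23, 2)·p = 253 · (1/253) = 1.
E[α(G)] ≥ n − E[|E(G)|] = 23 − 1 = 22.
Numerically: ≈ 22.0000.
(This is only a lower bound; the true E[α(G)] may be larger.)

E[α(G)] ≥ 22 ≈ 22.0000.


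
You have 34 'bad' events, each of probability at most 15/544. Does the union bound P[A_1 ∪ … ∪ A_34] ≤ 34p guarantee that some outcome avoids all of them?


Union bound: P[∪_{i=1}^{34} A_i] ≤ Σ_i P[A_i] ≤ 34·p = 34·(15/544) = 15/16.
Numerically: 15/16 ≈ 0.9375.
Is 15/16 < 1? YES.
Since P[∪ A_i] ≤ 15/16 < 1, the complement has P[∩ A_i^c] ≥ 1 − 15/16 = 1/16 > 0, so some outcome avoids every A_i.

34·p = 15/16 ≈ 0.9375; existence CERTIFIED by the union bound.


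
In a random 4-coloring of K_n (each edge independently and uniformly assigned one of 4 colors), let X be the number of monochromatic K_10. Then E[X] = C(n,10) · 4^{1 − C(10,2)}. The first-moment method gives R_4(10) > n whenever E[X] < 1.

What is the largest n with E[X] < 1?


We need C(n, 10) · 4^{1 − 45} < 1, i.e. C(n, 10) < 4^{45 − 1} = 309485009821345068724781056.
Check values of n near the boundary:
  n = 2017: C(2017, 10) = 300324964434452596180990448; 300324964434452596180990448 < 309485009821345068724781056? YES
  n = 2018: C(2018, 10) = 301820606687612220663963508; 301820606687612220663963508 < 309485009821345068724781056? YES
  n = 2019: C(2019, 10) = 303322949179835278009229628; 303322949179835278009229628 < 309485009821345068724781056? YES
  n = 2020: C(2020, 10) = 304832018578739931133653656; 304832018578739931133653656 < 309485009821345068724781056? YES
  n = 2021: C(2021, 10) = 306347841644770462864800616; 306347841644770462864800616 < 309485009821345068724781056? YES
  n = 2022: C(2022, 10) = 307870445231474093395937796; 307870445231474093395937796 < 309485009821345068724781056? YES
  n = 2023: C(2023, 10) = 309399856285778485315440716; 309399856285778485315440716 < 309485009821345068724781056? YES
  n = 2024: C(2024, 10) = 310936101848269937576192656; 310936101848269937576192656 < 309485009821345068724781056? NO
The largest n with C(n, 10) < 309485009821345068724781056 is n = 2023 (where E[X] = 77349964071444621328860179/77371252455336267181195264 ≈ 1.000). Hence R_4(10) > 2023, i.e. R_4(10) ≥ 2024.

Largest n = 2023; hence R_4(10) > 2023.


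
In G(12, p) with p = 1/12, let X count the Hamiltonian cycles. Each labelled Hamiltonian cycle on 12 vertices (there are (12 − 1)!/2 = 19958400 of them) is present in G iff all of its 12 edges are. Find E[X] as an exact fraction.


K_12 has (12 − 1)!/2 = 19958400 labelled Hamiltonian cycles.
For each such Hamiltonian cycle H, let X_H = 1 if all 12 edges of H are present in G. Then P[X_H = 1] = p^{12} = (1/12)^{12} = 1/8916100448256.
By linearity of expectation: E[X] = Σ_H E[X_H] = 19958400 · p^{12} = 19958400 · 1/8916100448256 = 1925/859963392.
Numerically: E[X] ≈ 2.24e-06.

E[X] = 19958400 · (1/12)^{12} = 1925/859963392 ≈ 2.24e-06.


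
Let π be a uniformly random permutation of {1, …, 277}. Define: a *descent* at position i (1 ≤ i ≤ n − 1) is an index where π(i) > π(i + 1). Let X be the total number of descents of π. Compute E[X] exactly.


Write X = Σ X_I over i = 1, …, 276, with X_I the indicator of one descent.
There are 276 indicators.
For each fixed i, the pair (π(i), π(i+1)) is a uniformly random ordered pair of distinct values from {1, …, 277}; by symmetry P[π(i) > π(i+1)] = 1/2.
By linearity: E[X] = 276 · (1/2) = (277 − 1) · (1/2) = 138 ≈ 138.0000.

E[X] = 138 = 138.0000.


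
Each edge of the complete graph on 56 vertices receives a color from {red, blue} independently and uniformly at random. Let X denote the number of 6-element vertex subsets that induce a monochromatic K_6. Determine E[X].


Let X = Σ_S X_S over the C(56, 6) = 32468436 subsets S of size 6, where X_S = 1 if the K_6 on S is monochromatic.
For a fixed S, the K_6 on S has C(6, 2) = 15 edges. P[all 15 edges red] = (1/2)^15, and likewise for blue, so P[monochromatic] = 2·(1/2)^15 = 2^{1 − 15} = 1/16384.
Summing: E[X] = C(56, 6) · 2^{1 − 15} = 32468436 · 1/16384 = 8117109/4096.
Numerically: E[X] ≈ 1981.716.

E[X] = C(56,6)·2^(1−C(6,2)) = 8117109/4096 ≈ 1981.716.


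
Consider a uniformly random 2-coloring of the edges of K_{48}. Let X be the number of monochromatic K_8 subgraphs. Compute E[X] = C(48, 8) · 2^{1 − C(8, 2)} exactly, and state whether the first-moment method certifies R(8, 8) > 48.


E[X] = C(48, 8) · 2^{1 − 28} = 377348994 · 2^{−27} = 377348994/134217728.
As a reduced fraction: E[X] = 188674497/67108864 ≈ 2.811.
Is E[X] < 1? NO.
Since E[X] ≥ 1, the first-moment bound is inconclusive at n = 48; it does NOT by itself certify R(8, 8) > 48.

E[X] = 188674497/67108864 ≈ 2.811; E[X] ≥ 1; first-moment method inconclusive here.


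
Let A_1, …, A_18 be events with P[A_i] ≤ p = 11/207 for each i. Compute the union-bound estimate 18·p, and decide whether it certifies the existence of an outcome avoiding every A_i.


Union bound: P[∪_{i=1}^{18} A_i] ≤ Σ_i P[A_i] ≤ 18·p = 18·(11/207) = 22/23.
Numerically: 22/23 ≈ 0.956522.
Is 22/23 < 1? YES.
Since P[∪ A_i] ≤ 22/23 < 1, the complement has P[∩ A_i^c] ≥ 1 − 22/23 = 1/23 > 0, so some outcome avoids every A_i.

18·p = 22/23 ≈ 0.956522; existence CERTIFIED by the union bound.


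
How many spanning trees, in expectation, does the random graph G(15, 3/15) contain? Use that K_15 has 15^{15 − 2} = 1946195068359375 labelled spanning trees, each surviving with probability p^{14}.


K_15 has 15^{15 − 2} = 1946195068359375 labelled spanning trees.
For each such spanning tree H, let X_H = 1 if all 14 edges of H are present in G. Then P[X_H = 1] = p^{14} = (1/5)^{14} = 1/6103515625.
Summing the indicators: E[X] = Σ_H E[X_H] = 1946195068359375 · p^{14} = 1946195068359375 · 1/6103515625 = 1594323/5.
Numerically: E[X] ≈ 3.1886e+05.

E[X] = 1946195068359375 · (1/5)^{14} = 1594323/5 ≈ 3.1886e+05.


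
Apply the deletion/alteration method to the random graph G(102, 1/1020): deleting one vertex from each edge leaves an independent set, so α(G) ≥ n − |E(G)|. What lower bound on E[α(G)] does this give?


E[|E(G)|] = C(102, 2)·p = 5151 · (1/1020) = 101/20.
E[α(G)] ≥ n − E[|E(G)|] = 102 − 101/20 = 1939/20.
Numerically: ≈ 96.9500.
(This is only a lower bound; the true E[α(G)] may be larger.)

E[α(G)] ≥ 1939/20 ≈ 96.9500.


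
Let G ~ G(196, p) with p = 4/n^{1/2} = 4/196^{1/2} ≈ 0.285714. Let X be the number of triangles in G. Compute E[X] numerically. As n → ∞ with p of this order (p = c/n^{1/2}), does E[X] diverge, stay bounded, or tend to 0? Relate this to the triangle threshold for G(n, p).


Number of potential triangles: C(196, 3) = 1235780.
Each occurs with probability p³ ≈ (0.285714)³ ≈ 2.33236152e-02.
By linearity: E[X] = C(196, 3)·p³ ≈ 1235780 · 2.33236152e-02 ≈ 28822.857143.
Since α = 1/2 < 1, p = c/n^{1/2} ≫ 1/n is above the triangle threshold p ~ 1/n. Asymptotically E[X] ~ (c³/6)·n^{3(1−α)} = (4³/6)·n^{1.5} → ∞; triangles are abundant w.h.p.

E[X] ≈ 28822.857143; in regime p = Θ(1/n^{1/2}) E[X] diverges (above the triangle threshold p ~ 1/n).


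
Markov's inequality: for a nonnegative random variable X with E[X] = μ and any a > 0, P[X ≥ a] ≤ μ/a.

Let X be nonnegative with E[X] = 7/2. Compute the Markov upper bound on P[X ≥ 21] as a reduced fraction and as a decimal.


μ = E[X] = 7/2, a = 21.
Markov: P[X ≥ 21] ≤ μ/a = (7/2)/21 = 1/6.
Numerically: ≈ 0.1667.
(Since a = 21 > μ = 3.5000, the bound 1/6 is < 1 and informative.)

P[X ≥ 21] ≤ 1/6 ≈ 0.1667.


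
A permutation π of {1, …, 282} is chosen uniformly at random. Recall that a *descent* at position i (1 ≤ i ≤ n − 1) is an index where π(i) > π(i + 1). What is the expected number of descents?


Write X = Σ X_I over i = 1, …, 281, with X_I the indicator of one descent.
There are 281 indicators.
For each fixed i, the pair (π(i), π(i+1)) is a uniformly random ordered pair of distinct values from {1, …, 282}; by symmetry P[π(i) > π(i+1)] = 1/2.
By linearity: E[X] = 281 · (1/2) = (282 − 1) · (1/2) = 281/2 ≈ 140.50000.

E[X] = 281/2 = 140.50000.


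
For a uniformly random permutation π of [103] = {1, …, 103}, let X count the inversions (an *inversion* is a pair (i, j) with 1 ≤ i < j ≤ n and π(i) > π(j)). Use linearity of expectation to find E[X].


Write X = Σ X_I over the C(103, 2) = 5253 pairs i < j, with X_I the indicator of one inversion.
There are 5253 indicators.
For each fixed pair i < j, the values π(i) and π(j) are two distinct elements of {1, …, 103} in uniformly random order; by symmetry P[π(i) > π(j)] = 1/2.
By linearity: E[X] = 5253 · (1/2) = C(103, 2) · (1/2) = 5253/2 = 5253/2 ≈ 2626.500.

E[X] = 5253/2 = 2626.500.


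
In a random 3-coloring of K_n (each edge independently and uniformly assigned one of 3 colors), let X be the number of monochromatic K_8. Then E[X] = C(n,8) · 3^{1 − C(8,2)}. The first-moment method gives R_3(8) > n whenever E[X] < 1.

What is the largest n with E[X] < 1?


We need C(n, 8) · 3^{1 − 28} < 1, i.e. C(n, 8) < 3^{28 − 1} = 7625597484987.
Check values of n near the boundary:
  n = 154: C(154, 8) = 6521818990995; 6521818990995 < 7625597484987? YES
  n = 155: C(155, 8) = 6876747915675; 6876747915675 < 7625597484987? YES
  n = 156: C(156, 8) = 7248464019225; 7248464019225 < 7625597484987? YES
  n = 157: C(157, 8) = 7637643295425; 7637643295425 < 7625597484987? NO
The largest n with C(n, 8) < 7625597484987 is n = 156 (where E[X] = 805384891025/847288609443 ≈ 0.951). Hence R_3(8) > 156, i.e. R_3(8) ≥ 157.

Largest n = 156; hence R_3(8) > 156.


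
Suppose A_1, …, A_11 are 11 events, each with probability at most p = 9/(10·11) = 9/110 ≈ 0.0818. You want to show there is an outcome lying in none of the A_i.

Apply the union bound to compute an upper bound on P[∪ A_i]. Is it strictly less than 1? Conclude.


Union bound: P[∪_{i=1}^{11} A_i] ≤ Σ_i P[A_i] ≤ 11·p = 11·(9/110) = 9/10.
Numerically: 9/10 ≈ 0.9000.
Is 9/10 < 1? YES.
Since P[∪ A_i] ≤ 9/10 < 1, the complement has P[∩ A_i^c] ≥ 1 − 9/10 = 1/10 > 0, so some outcome avoids every A_i.

11·p = 9/10 ≈ 0.9000; existence CERTIFIED by the union bound.


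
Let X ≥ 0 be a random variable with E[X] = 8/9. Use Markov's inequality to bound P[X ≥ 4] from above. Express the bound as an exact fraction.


μ = E[X] = 8/9, a = 4.
Markov: P[X ≥ 4] ≤ μ/a = (8/9)/4 = 2/9.
Numerically: ≈ 0.222.
(Since a = 4 > μ = 0.889, the bound 2/9 is < 1 and informative.)

P[X ≥ 4] ≤ 2/9 ≈ 0.222.


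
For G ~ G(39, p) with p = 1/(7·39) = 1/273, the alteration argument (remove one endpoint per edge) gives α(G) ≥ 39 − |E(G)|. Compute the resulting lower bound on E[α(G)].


E[|E(G)|] = C(39, 2)·p = 741 · (1/273) = 19/7.
E[α(G)] ≥ n − E[|E(G)|] = 39 − 19/7 = 254/7.
Numerically: ≈ 36.28571.
(This is only a lower bound; the true E[α(G)] may be larger.)

E[α(G)] ≥ 254/7 ≈ 36.28571.


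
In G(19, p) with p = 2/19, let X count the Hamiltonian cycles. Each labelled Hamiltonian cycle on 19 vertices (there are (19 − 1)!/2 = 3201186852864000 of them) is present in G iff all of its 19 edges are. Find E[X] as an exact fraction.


K_19 has (19 − 1)!/2 = 3201186852864000 labelled Hamiltonian cycles.
For each such Hamiltonian cycle H, let X_H = 1 if all 19 edges of H are present in G. Then P[X_H = 1] = p^{19} = (2/19)^{19} = 524288/1978419655660313589123979.
By linearity of expectation: E[X] = Σ_H E[X_H] = 3201186852864000 · p^{19} = 3201186852864000 · 524288/1978419655660313589123979 = 1678343852714360832000/1978419655660313589123979.
Numerically: E[X] ≈ 0.00084833.

E[X] = 3201186852864000 · (2/19)^{19} = 1678343852714360832000/1978419655660313589123979 ≈ 0.00084833.


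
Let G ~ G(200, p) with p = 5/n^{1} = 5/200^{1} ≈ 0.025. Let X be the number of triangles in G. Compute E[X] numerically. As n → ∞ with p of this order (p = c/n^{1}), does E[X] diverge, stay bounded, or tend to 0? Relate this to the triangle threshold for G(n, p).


Number of potential triangles: C(200, 3) = 1313400.
Each occurs with probability p³ ≈ (0.025)³ ≈ 1.56250e-05.
By linearity: E[X] = C(200, 3)·p³ ≈ 1313400 · 1.56250e-05 ≈ 20.522.
Here α = 1, so p = 5/n is exactly at the triangle threshold p ~ 1/n. Asymptotically E[X] → c³/6 = 5³/6 = 125/6 ≈ 20.833, a bounded constant. In this regime the triangle count is asymptotically Poisson(c³/6).

E[X] ≈ 20.522; in regime p = Θ(1/n^{1}) E[X] stays bounded (at the triangle threshold p ~ 1/n).


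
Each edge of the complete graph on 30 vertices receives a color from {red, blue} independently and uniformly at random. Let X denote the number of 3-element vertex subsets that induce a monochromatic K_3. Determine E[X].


Let X = Σ_S X_S over the C(30, 3) = 4060 subsets S of size 3, where X_S = 1 if the K_3 on S is monochromatic.
For a fixed S, the K_3 on S has C(3, 2) = 3 edges. P[all 3 edges red] = (1/2)^3, and likewise for blue, so P[monochromatic] = 2·(1/2)^3 = 2^{1 − 3} = 1/4.
By linearity of expectation: E[X] = C(30, 3) · 2^{1 − 3} = 4060 · 1/4 = 1015.
Numerically: E[X] ≈ 1015.0000.

E[X] = C(30,3)·2^(1−C(3,2)) = 1015 ≈ 1015.0000.


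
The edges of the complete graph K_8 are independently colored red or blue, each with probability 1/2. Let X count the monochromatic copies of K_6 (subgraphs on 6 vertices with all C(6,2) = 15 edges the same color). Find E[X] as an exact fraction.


Let X = Σ_S X_S over the C(8, 6) = 28 subsets S of size 6, where X_S = 1 if the K_6 on S is monochromatic.
For a fixed S, the K_6 on S has C(6, 2) = 15 edges. P[all 15 edges red] = (1/2)^15, and likewise for blue, so P[monochromatic] = 2·(1/2)^15 = 2^{1 − 15} = 1/16384.
By linearity: E[X] = C(8, 6) · 2^{1 − 15} = 28 · 1/16384 = 7/4096.
Numerically: E[X] ≈ 0.00171.

E[X] = C(8,6)·2^(1−C(6,2)) = 7/4096 ≈ 0.00171.


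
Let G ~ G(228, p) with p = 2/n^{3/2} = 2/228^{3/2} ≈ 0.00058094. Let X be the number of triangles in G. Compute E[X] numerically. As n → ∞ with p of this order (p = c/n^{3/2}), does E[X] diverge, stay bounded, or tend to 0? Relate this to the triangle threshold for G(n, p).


Number of potential triangles: C(228, 3) = 1949476.
Each occurs with probability p³ ≈ (0.00058094)³ ≈ 1.9605737e-10.
By linearity: E[X] = C(228, 3)·p³ ≈ 1949476 · 1.9605737e-10 ≈ 0.00038.
Since α = 3/2 > 1, p = c/n^{3/2} = o(1/n) is below the triangle threshold p ~ 1/n. Asymptotically E[X] ~ (c³/6)·n^{3(1−α)} = (2³/6)·n^{-1.5} → 0, so by Markov's inequality G has no triangles w.h.p.

E[X] ≈ 0.00038; in regime p = Θ(1/n^{3/2}) E[X] tends to 0 (below the triangle threshold p ~ 1/n).


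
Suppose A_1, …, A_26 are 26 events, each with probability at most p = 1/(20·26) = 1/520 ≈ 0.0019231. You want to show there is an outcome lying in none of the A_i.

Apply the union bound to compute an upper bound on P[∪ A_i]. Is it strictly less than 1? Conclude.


Union bound: P[∪_{i=1}^{26} A_i] ≤ Σ_i P[A_i] ≤ 26·p = 26·(1/520) = 1/20.
Numerically: 1/20 ≈ 0.0500000.
Is 1/20 < 1? YES.
Since P[∪ A_i] ≤ 1/20 < 1, the complement has P[∩ A_i^c] ≥ 1 − 1/20 = 19/20 > 0, so some outcome avoids every A_i.

26·p = 1/20 ≈ 0.0500000; existence CERTIFIED by the union bound.


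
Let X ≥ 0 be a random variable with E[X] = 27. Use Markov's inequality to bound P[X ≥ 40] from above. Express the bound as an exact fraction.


μ = E[X] = 27, a = 40.
Markov: P[X ≥ 40] ≤ μ/a = (27)/40 = 27/40.
Numerically: ≈ 0.675.
(Since a = 40 > μ = 27.000, the bound 27/40 is < 1 and informative.)

P[X ≥ 40] ≤ 27/40 ≈ 0.675.
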